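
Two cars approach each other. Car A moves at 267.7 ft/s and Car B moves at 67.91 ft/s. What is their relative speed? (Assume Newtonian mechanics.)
v_rel = v_A + v_B = 267.7 + 67.91 = 335.6 ft/s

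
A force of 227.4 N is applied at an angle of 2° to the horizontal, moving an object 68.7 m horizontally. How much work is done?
W = Fd cosθ = 227.4×68.7×cos(2°) = 15613.0 J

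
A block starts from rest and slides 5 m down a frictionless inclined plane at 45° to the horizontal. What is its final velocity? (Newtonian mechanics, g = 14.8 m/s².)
a = g sin(θ) = 14.8 × sin(45°) = 10.47 m/s²
v = √(2ad) = √(2 × 10.47 × 5) = 10.23 m/s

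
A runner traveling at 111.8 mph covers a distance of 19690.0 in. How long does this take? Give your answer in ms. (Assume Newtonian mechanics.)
t = d/v (with unit conversion) = 10010.0 ms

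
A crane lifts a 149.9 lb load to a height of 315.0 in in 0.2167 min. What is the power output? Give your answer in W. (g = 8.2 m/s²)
W = mgh = 67.99×8.2×8.001 = 4461 J
P = W/t = 4461/13 = 343.1 W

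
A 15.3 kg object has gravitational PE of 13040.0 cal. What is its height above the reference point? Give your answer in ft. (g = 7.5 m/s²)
PE = mgh → h = PE/(mg) = 5.456e+04 J / (15.3 kg × 7.5 m/s²) = 475.5 m = 1560.0 ft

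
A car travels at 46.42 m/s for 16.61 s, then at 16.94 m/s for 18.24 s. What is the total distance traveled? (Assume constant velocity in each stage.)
d₁ = v₁t₁ = 46.42 × 16.61 = 771.036 m
d₂ = v₂t₂ = 16.94 × 18.24 = 308.986 m
d_total = 771.036 + 308.986 = 1080.02 m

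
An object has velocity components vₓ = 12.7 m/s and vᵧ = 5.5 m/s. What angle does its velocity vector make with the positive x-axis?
θ = arctan(vᵧ/vₓ) = arctan(5.5/12.7) = 23.42°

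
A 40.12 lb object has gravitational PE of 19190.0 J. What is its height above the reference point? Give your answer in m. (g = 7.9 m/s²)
PE = mgh → h = PE/(mg) = 1.919e+04 J / (18.2 kg × 7.9 m/s²) = 133.5 m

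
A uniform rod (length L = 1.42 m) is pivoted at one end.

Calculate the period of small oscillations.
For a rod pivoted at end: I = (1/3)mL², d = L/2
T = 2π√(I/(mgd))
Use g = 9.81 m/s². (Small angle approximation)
I/m = (1/3)L² = 0.6721 m²; d = L/2 = 0.71 m
T = 2π√(I/(mgd)) = 2π√(0.6721/(9.81×0.71)) = 1.952 s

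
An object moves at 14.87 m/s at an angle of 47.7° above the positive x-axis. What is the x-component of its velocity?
vₓ = v cos(θ) = 14.87 × cos(47.7°) = 10.01 m/s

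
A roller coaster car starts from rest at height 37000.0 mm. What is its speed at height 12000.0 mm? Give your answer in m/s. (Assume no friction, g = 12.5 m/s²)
mgh₁ = ½mv₂² + mgh₂ → v₂ = √(2g(h₁−h₂)) = √(2×12.5×(37−12)) = 25 m/s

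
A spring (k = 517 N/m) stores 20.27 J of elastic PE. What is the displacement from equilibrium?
PE = ½kx² → x = √(2PE/k) = √(2×20.27/517) = 0.28 m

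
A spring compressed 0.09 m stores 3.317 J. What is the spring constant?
PE = ½kx² → k = 2PE/x² = 2×3.317/0.09² = 819.0 N/m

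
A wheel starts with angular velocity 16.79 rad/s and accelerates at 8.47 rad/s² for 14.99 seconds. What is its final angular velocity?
ω = ω₀ + αt = 16.79 + 8.47 × 14.99 = 143.76 rad/s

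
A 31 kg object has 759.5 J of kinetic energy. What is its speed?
KE = ½mv² → v = √(2KE/m) = √(2×759.5/31) = 7.0 m/s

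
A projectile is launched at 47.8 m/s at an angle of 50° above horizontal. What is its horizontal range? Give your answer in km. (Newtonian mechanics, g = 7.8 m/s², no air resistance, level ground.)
R = v₀² sin(2θ) / g (with unit conversion) = 0.2885 km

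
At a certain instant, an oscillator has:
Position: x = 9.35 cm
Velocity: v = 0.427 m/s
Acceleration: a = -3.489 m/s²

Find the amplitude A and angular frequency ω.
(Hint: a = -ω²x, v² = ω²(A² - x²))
a = −ω²x → ω = √(|a|/x) = √(3.489/0.0935) = 6.109 rad/s
v² = ω²(A² − x²) → A = √(x² + v²/ω²) = √(0.0935² + 0.427²/6.109²) = 0.1167 m = 11.67 cm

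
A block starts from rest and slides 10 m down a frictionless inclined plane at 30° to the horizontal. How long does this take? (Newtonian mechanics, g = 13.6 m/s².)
a = g sin(θ) = 13.6 × sin(30°) = 6.8 m/s²
t = √(2d/a) = √(2 × 10 / 6.8) = 1.71 s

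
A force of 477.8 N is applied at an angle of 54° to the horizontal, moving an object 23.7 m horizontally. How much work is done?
W = Fd cosθ = 477.8×23.7×cos(54°) = 6656.0 J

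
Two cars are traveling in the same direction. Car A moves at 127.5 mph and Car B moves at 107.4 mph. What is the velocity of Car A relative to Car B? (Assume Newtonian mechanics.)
v_rel = v_A - v_B = 127.5 - 107.4 = 20.1 mph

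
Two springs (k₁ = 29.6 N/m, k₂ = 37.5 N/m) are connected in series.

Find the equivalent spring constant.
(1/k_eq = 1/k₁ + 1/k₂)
1/k_eq = 1/29.6 + 1/37.5 = 0.06045; k_eq = 16.54 N/m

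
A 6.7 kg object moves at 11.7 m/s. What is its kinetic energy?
KE = ½mv² = ½×6.7×11.7² = 458.5815 J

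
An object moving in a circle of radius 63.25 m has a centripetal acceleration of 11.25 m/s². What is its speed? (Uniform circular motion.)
v = √(a_c × r) = √(11.25 × 63.25) = 26.68 m/s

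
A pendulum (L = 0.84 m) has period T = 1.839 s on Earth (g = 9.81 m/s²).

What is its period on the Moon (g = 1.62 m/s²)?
T = 2π√(L/g), so T_moon/T_earth = √(g_earth/g_moon)
T_moon = 2π√(0.84/1.62) = 4.524 s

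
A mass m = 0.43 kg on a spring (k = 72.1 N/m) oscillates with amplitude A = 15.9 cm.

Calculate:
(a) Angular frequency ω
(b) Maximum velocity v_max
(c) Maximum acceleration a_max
ω = √(k/m) = √(72.1/0.43) = 12.95 rad/s
v_max = ωA = 12.95×0.159 = 2.059 m/s
a_max = ω²A = 12.95²×0.159 = 26.66 m/s²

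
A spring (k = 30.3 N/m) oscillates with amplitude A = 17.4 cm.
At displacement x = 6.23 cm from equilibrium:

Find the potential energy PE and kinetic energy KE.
E_total = ½kA² = ½×30.3×(0.174)² = 0.4587 J
PE = ½kx² = ½×30.3×(0.0623)² = 0.0588 J
KE = E_total − PE = 0.3999 J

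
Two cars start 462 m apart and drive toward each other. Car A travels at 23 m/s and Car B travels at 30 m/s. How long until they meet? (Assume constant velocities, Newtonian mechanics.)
Combined speed: v_combined = 23 + 30 = 53 m/s
Time to meet: t = d/53 = 462/53 = 8.72 s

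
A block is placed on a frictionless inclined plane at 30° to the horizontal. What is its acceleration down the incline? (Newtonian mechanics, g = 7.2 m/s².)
a = g sin(θ) = 7.2 × sin(30°) = 7.2 × 0.5 = 3.6 m/s²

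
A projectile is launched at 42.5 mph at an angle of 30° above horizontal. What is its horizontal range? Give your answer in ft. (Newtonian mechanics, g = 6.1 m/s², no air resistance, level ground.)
R = v₀² sin(2θ) / g (with unit conversion) = 168.1 ft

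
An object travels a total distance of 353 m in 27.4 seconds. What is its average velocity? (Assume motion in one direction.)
v_avg = Δd / Δt = 353 / 27.4 = 12.88 m/s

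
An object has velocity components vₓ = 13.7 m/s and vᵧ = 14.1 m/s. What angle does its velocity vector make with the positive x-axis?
θ = arctan(vᵧ/vₓ) = arctan(14.1/13.7) = 45.82°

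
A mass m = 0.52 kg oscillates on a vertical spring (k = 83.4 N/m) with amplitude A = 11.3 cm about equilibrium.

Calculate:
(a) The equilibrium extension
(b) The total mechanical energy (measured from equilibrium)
x_eq = mg/k = 0.52×9.81/83.4 = 0.06117 m = 6.117 cm
E = ½kA² = ½×83.4×(0.113)² = 0.5325 J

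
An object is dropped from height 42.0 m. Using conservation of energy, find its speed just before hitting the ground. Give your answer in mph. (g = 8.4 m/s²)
mgh = ½mv² → v = √(2gh) = √(2×8.4×42) = 26.56 m/s = 59.42 mph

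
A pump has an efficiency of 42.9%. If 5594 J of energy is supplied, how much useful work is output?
W_out = η × W_in = 0.429 × 5594 = 2399.8 J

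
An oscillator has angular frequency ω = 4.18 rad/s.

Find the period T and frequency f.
T = 2π/ω = 2π/4.18 = 1.503 s; f = ω/2π = 0.6653 Hz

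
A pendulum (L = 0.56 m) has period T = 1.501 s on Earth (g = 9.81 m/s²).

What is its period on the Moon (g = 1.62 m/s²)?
T = 2π√(L/g), so T_moon/T_earth = √(g_earth/g_moon)
T_moon = 2π√(0.56/1.62) = 3.694 s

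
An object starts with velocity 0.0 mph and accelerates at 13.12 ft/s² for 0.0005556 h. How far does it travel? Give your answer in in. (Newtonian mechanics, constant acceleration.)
d = v₀t + ½at² (with unit conversion) = 314.9 in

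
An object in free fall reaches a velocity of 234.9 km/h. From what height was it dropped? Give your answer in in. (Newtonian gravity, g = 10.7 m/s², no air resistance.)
h = v²/(2g) (with unit conversion) = 7833.0 in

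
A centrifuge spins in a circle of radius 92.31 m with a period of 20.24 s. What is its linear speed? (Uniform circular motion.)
v = 2πr/T = 2π×92.31/20.24 = 28.66 m/s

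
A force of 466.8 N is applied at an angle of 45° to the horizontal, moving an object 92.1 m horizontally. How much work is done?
W = Fd cosθ = 466.8×92.1×cos(45°) = 30400.0 J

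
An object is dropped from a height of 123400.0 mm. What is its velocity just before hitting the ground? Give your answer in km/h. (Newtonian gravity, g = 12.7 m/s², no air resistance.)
v = √(2gh) (with unit conversion) = 201.5 km/h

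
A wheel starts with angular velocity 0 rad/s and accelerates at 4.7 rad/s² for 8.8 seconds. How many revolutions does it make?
θ = ω₀t + ½αt² = 0×8.8 + ½×4.7×8.8² = 181.98 rad
Revolutions = θ/(2π) = 181.98/(2π) = 28.96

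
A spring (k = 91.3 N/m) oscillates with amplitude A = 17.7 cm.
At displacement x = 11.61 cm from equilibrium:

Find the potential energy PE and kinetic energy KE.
E_total = ½kA² = ½×91.3×(0.177)² = 1.43 J
PE = ½kx² = ½×91.3×(0.1161)² = 0.6153 J
KE = E_total − PE = 0.8148 J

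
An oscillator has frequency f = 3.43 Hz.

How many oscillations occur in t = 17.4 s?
n = f×t = 3.43×17.4 = 59.68 oscillations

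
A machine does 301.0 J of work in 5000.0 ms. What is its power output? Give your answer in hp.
P = W/t = 301 J / 5 s = 60.2 W = 0.08073 hp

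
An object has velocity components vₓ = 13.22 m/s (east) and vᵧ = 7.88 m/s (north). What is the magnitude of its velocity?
|v| = √(vₓ² + vᵧ²) = √(13.22² + 7.88²) = √(236.863) = 15.39 m/s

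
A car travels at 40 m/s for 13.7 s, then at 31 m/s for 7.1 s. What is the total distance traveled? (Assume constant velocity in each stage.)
d₁ = v₁t₁ = 40 × 13.7 = 548 m
d₂ = v₂t₂ = 31 × 7.1 = 220.1 m
d_total = 548 + 220.1 = 768.1 m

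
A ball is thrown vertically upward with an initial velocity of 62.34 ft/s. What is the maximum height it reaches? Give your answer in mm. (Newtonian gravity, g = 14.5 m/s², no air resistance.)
h_max = v₀²/(2g) (with unit conversion) = 12450.0 mm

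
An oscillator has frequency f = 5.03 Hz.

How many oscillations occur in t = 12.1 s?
n = f×t = 5.03×12.1 = 60.86 oscillations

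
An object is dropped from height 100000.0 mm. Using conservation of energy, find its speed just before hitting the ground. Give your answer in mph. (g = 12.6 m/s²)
mgh = ½mv² → v = √(2gh) = √(2×12.6×100) = 50.2 m/s = 112.3 mph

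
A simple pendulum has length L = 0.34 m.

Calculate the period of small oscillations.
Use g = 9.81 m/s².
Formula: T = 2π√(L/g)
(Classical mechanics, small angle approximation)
T = 2π√(L/g) = 2π√(0.34/9.81) = 1.17 s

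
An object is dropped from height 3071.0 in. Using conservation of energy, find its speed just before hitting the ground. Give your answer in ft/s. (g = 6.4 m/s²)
mgh = ½mv² → v = √(2gh) = √(2×6.4×78) = 31.6 m/s = 103.7 ft/s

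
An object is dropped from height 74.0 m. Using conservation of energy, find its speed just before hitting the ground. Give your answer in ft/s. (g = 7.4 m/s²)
mgh = ½mv² → v = √(2gh) = √(2×7.4×74) = 33.09 m/s = 108.6 ft/s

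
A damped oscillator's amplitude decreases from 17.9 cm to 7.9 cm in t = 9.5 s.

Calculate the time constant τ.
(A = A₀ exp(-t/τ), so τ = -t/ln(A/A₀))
A/A₀ = 7.9/17.9 = 0.4413; ln(A/A₀) = -0.8179
τ = −t/ln(A/A₀) = −9.5/-0.8179 = 11.61 s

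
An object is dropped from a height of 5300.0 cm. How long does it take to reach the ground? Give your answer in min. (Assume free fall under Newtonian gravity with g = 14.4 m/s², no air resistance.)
t = √(2h/g) (with unit conversion) = 0.04522 min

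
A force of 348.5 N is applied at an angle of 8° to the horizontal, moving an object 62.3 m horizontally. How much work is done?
W = Fd cosθ = 348.5×62.3×cos(8°) = 21500.0 J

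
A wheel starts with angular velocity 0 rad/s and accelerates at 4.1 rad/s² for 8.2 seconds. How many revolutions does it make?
θ = ω₀t + ½αt² = 0×8.2 + ½×4.1×8.2² = 137.84 rad
Revolutions = θ/(2π) = 137.84/(2π) = 21.94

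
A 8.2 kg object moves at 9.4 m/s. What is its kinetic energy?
KE = ½mv² = ½×8.2×9.4² = 362.276 J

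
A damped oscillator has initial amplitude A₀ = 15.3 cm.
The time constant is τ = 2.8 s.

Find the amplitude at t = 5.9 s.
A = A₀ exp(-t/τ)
A = A₀ exp(−t/τ) = 15.3×exp(−5.9/2.8) = 1.86 cm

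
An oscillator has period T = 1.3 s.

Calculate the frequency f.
f = 1/T = 1/1.3 = 0.7692 Hz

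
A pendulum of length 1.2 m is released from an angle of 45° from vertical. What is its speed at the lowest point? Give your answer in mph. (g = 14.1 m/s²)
h = L(1 − cosθ) = 1.2×(1 − cos45°) = 0.3515 m
v = √(2gh) = √(2×14.1×0.3515) = 3.148 m/s = 7.042 mph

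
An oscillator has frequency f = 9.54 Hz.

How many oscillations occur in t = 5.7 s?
n = f×t = 9.54×5.7 = 54.38 oscillations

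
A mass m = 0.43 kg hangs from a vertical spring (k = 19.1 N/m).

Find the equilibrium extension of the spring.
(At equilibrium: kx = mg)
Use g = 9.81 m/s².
x_eq = mg/k = 0.43×9.81/19.1 = 0.2209 m = 22.09 cm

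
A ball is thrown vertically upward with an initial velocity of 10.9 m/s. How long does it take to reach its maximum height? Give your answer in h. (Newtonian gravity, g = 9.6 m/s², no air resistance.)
t_up = v₀/g (with unit conversion) = 0.0003154 h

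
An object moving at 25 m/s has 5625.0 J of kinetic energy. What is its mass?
KE = ½mv² → m = 2KE/v² = 2×5625.0/25² = 18.0 kg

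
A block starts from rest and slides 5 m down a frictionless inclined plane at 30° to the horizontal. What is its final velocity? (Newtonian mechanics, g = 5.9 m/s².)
a = g sin(θ) = 5.9 × sin(30°) = 2.95 m/s²
v = √(2ad) = √(2 × 2.95 × 5) = 5.43 m/s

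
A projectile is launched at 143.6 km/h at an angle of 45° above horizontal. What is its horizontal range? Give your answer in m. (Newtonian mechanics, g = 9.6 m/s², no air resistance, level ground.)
R = v₀² sin(2θ) / g (with unit conversion) = 165.7 m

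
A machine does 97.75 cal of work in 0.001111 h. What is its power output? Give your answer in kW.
P = W/t = 409 J / 4 s = 102.3 W = 0.1023 kW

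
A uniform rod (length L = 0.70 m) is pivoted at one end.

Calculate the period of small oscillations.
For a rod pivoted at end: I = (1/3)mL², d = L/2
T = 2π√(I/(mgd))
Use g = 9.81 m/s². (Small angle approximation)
I/m = (1/3)L² = 0.1633 m²; d = L/2 = 0.35 m
T = 2π√(I/(mgd)) = 2π√(0.1633/(9.81×0.35)) = 1.37 s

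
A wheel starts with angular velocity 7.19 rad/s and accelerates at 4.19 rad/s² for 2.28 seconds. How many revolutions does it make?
θ = ω₀t + ½αt² = 7.19×2.28 + ½×4.19×2.28² = 27.28 rad
Revolutions = θ/(2π) = 27.28/(2π) = 4.34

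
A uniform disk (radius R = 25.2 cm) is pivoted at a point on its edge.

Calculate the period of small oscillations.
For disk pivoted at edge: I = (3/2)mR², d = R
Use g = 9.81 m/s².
I/m = (3/2)R² = 0.09526 m²; d = R = 0.252 m
T = 2π√((3/2)R²/(gR)) = 2π√(3R/(2g)) = 1.233 s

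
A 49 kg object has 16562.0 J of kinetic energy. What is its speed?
KE = ½mv² → v = √(2KE/m) = √(2×16562.0/49) = 26.0 m/s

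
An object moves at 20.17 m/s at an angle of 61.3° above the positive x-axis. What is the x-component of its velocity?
vₓ = v cos(θ) = 20.17 × cos(61.3°) = 9.69 m/s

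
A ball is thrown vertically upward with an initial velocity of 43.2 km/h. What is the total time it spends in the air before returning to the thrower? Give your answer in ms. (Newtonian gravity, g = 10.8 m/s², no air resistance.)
t_total = 2v₀/g (with unit conversion) = 2222.0 ms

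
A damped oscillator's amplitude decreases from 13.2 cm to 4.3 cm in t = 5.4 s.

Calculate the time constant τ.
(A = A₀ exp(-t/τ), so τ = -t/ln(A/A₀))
A/A₀ = 4.3/13.2 = 0.3258; ln(A/A₀) = -1.122
τ = −t/ln(A/A₀) = −5.4/-1.122 = 4.815 s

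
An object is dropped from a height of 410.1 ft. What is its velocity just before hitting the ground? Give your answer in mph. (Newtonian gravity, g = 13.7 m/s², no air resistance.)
v = √(2gh) (with unit conversion) = 130.9 mph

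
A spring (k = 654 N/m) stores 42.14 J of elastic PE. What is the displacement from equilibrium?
PE = ½kx² → x = √(2PE/k) = √(2×42.14/654) = 0.359 m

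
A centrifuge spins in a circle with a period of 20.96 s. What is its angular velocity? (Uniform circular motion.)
ω = 2π/T = 2π/20.96 = 0.2998 rad/s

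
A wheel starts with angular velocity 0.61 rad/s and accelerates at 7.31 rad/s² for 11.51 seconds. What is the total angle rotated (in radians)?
θ = ω₀t + ½αt² = 0.61×11.51 + ½×7.31×11.51² = 491.24 rad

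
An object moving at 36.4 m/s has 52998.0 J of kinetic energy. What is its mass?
KE = ½mv² → m = 2KE/v² = 2×52998.0/36.4² = 80.0 kg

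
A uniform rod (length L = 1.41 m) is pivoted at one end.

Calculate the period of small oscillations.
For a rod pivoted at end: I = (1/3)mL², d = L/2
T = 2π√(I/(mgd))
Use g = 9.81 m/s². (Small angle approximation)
I/m = (1/3)L² = 0.6627 m²; d = L/2 = 0.705 m
T = 2π√(I/(mgd)) = 2π√(0.6627/(9.81×0.705)) = 1.945 s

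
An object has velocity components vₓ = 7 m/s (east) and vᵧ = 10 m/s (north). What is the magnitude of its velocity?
|v| = √(vₓ² + vᵧ²) = √(7² + 10²) = √(149) = 12.21 m/s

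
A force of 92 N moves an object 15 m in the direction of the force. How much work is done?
W = Fd = 92×15 = 1380.0 J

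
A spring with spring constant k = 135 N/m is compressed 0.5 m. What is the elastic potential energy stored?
PE = ½kx² = ½×135×0.5² = 16.88 J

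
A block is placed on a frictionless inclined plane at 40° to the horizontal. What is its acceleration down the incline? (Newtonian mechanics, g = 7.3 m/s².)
a = g sin(θ) = 7.3 × sin(40°) = 7.3 × 0.6428 = 4.69 m/s²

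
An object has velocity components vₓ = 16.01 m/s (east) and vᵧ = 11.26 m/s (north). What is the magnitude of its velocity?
|v| = √(vₓ² + vᵧ²) = √(16.01² + 11.26²) = √(383.108) = 19.57 m/s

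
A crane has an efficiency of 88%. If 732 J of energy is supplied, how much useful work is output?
W_out = η × W_in = 0.88 × 732 = 644.16 J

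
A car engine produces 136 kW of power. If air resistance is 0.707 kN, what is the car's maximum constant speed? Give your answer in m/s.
P = Fv → v = P/F = 136000 W / 707 N = 192.4 m/s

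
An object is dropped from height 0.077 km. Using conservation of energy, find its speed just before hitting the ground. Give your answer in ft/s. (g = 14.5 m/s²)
mgh = ½mv² → v = √(2gh) = √(2×14.5×77) = 47.25 m/s = 155.0 ft/s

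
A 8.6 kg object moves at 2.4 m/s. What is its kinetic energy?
KE = ½mv² = ½×8.6×2.4² = 24.768 J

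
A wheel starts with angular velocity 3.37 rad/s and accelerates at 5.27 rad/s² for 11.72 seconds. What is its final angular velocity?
ω = ω₀ + αt = 3.37 + 5.27 × 11.72 = 65.13 rad/s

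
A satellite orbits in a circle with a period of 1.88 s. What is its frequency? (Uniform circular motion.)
f = 1/T = 1/1.88 = 0.5319 Hz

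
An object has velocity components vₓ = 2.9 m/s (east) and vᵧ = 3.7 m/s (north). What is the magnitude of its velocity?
|v| = √(vₓ² + vᵧ²) = √(2.9² + 3.7²) = √(22.1) = 4.7 m/s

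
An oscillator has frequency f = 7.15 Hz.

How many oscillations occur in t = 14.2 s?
n = f×t = 7.15×14.2 = 101.5 oscillations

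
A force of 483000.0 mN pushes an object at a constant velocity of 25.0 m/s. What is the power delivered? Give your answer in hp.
P = Fv = 483 N × 25 m/s = 1.208e+04 W = 16.19 hp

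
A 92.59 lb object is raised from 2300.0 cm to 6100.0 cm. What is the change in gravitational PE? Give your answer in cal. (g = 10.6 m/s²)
ΔPE = mg(h₂ − h₁) = 42 kg × 10.6 m/s² × (61 − 23) m = 1.692e+04 J = 4043.0 cal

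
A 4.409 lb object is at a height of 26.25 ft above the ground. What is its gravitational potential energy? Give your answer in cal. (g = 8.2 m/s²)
PE = mgh = 2 kg × 8.2 m/s² × 8.001 m = 131.2 J = 31.36 cal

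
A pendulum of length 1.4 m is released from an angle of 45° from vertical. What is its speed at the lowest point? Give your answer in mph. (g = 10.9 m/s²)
h = L(1 − cosθ) = 1.4×(1 − cos45°) = 0.4101 m
v = √(2gh) = √(2×10.9×0.4101) = 2.99 m/s = 6.688 mph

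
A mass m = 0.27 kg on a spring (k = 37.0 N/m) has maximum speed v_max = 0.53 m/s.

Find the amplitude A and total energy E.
½mv²_max = ½kA² → A = v_max√(m/k) = 0.53×√(0.27/37.0) = 0.04527 m = 4.527 cm
E = ½mv²_max = ½×0.27×0.53² = 0.03792 J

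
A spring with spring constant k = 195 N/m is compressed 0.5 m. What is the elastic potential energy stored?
PE = ½kx² = ½×195×0.5² = 24.38 J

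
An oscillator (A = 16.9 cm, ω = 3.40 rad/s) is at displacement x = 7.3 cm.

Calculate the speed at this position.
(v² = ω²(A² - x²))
v = ω√(A² − x²) = 3.4×√(0.169² − 0.073²) = 0.5182 m/s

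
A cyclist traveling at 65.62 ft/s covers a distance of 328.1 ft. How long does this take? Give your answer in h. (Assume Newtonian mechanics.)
t = d/v (with unit conversion) = 0.001389 h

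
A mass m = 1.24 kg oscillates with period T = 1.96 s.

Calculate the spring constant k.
T = 2π√(m/k) → k = m(2π/T)² = 1.24×(2π/1.96)² = 12.74 N/m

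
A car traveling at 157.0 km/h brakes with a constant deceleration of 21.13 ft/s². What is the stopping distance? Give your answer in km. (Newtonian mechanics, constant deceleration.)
d = v₀² / (2a) (with unit conversion) = 0.1477 km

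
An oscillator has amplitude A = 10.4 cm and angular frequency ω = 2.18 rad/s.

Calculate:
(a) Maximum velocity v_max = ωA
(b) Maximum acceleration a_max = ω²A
v_max = ωA = 2.18×0.104 = 0.2267 m/s
a_max = ω²A = 2.18²×0.104 = 0.4942 m/s²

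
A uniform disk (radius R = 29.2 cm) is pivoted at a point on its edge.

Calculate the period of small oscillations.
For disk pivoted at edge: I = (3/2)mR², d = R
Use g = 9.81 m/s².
I/m = (3/2)R² = 0.1279 m²; d = R = 0.292 m
T = 2π√((3/2)R²/(gR)) = 2π√(3R/(2g)) = 1.328 s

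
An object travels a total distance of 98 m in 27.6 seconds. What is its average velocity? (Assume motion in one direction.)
v_avg = Δd / Δt = 98 / 27.6 = 3.55 m/s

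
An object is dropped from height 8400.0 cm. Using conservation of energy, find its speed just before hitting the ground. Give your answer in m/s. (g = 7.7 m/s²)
mgh = ½mv² → v = √(2gh) = √(2×7.7×84) = 35.97 m/s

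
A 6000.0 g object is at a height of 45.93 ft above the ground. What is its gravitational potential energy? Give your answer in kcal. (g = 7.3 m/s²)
PE = mgh = 6 kg × 7.3 m/s² × 14 m = 613.2 J = 0.1466 kcal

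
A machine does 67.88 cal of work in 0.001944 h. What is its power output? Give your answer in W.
P = W/t = 284 J / 6.998 s = 40.58 W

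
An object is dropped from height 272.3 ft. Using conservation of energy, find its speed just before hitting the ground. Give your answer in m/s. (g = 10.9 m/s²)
mgh = ½mv² → v = √(2gh) = √(2×10.9×83) = 42.54 m/s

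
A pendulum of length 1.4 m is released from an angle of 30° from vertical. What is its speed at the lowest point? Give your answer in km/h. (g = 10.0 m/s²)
h = L(1 − cosθ) = 1.4×(1 − cos30°) = 0.1876 m
v = √(2gh) = √(2×10.0×0.1876) = 1.937 m/s = 6.973 km/h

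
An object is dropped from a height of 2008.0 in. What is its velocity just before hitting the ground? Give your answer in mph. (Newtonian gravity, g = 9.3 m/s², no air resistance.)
v = √(2gh) (with unit conversion) = 68.9 mph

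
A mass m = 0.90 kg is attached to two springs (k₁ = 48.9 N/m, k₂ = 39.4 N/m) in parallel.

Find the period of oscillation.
k_eq = k₁+k₂ = 88.3 N/m
T = 2π√(m/k_eq) = 2π√(0.9/88.3) = 0.6343 s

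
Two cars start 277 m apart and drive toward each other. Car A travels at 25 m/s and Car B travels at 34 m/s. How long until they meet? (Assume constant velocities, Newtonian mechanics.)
Combined speed: v_combined = 25 + 34 = 59 m/s
Time to meet: t = d/59 = 277/59 = 4.69 s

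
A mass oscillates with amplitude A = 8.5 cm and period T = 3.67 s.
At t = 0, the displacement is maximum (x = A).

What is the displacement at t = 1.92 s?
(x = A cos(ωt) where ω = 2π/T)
ω = 2π/T = 2π/3.67 = 1.712 rad/s
x = A cos(ωt) = 8.5×cos(1.712×1.92) = -8.41 cm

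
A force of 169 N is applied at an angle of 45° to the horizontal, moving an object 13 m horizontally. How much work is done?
W = Fd cosθ = 169×13×cos(45°) = 1553.5 J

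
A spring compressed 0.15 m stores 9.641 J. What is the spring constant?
PE = ½kx² → k = 2PE/x² = 2×9.641/0.15² = 857.0 N/m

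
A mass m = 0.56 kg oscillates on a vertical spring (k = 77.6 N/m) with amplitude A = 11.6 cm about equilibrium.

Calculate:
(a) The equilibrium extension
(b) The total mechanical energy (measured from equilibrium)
x_eq = mg/k = 0.56×9.81/77.6 = 0.07079 m = 7.079 cm
E = ½kA² = ½×77.6×(0.116)² = 0.5221 J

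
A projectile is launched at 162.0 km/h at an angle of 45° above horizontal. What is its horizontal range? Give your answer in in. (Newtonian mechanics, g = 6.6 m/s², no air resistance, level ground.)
R = v₀² sin(2θ) / g (with unit conversion) = 12080.0 in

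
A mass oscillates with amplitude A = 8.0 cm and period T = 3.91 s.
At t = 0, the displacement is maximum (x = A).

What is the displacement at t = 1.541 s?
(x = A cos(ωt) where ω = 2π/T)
ω = 2π/T = 2π/3.91 = 1.607 rad/s
x = A cos(ωt) = 8.0×cos(1.607×1.541) = -6.294 cm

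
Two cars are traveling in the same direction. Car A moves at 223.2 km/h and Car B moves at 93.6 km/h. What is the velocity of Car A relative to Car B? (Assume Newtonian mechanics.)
v_rel = v_A - v_B = 223.2 - 93.6 = 129.6 km/h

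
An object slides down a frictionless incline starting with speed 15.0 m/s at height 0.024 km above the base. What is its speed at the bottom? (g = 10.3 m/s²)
½mv₀² + mgh = ½mv² → v = √(v₀² + 2gh) = √(15² + 2×10.3×24) = 26.82 m/s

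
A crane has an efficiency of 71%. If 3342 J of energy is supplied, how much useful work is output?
W_out = η × W_in = 0.71 × 3342 = 2372.8 J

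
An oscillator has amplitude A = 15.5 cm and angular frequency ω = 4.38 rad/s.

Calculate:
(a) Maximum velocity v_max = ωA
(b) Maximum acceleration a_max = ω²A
v_max = ωA = 4.38×0.155 = 0.6789 m/s
a_max = ω²A = 4.38²×0.155 = 2.974 m/s²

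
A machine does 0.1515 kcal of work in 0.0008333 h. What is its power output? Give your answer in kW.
P = W/t = 633.9 J / 3 s = 211.3 W = 0.2113 kW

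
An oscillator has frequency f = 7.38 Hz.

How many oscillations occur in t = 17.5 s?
n = f×t = 7.38×17.5 = 129.2 oscillations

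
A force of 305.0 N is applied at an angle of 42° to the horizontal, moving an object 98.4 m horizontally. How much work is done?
W = Fd cosθ = 305.0×98.4×cos(42°) = 22303.0 J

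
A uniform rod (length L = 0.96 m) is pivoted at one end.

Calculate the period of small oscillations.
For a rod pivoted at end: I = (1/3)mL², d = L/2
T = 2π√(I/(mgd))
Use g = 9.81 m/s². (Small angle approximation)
I/m = (1/3)L² = 0.3072 m²; d = L/2 = 0.48 m
T = 2π√(I/(mgd)) = 2π√(0.3072/(9.81×0.48)) = 1.605 s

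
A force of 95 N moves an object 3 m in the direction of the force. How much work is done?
W = Fd = 95×3 = 285.0 J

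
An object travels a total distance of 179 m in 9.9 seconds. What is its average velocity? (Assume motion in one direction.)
v_avg = Δd / Δt = 179 / 9.9 = 18.08 m/s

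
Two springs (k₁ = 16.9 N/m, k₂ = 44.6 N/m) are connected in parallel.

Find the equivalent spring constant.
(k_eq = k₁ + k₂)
k_eq = k₁ + k₂ = 16.9 + 44.6 = 61.5 N/m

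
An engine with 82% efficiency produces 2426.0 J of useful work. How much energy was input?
W_in = W_out/η = 2426.0/0.82 = 2958.5 J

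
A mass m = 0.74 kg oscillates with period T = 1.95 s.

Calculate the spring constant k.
T = 2π√(m/k) → k = m(2π/T)² = 0.74×(2π/1.95)² = 7.683 N/m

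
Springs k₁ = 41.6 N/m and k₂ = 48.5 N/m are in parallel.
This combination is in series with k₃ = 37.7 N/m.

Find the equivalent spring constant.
k₁₂ = k₁ + k₂ = 90.1 N/m (parallel)
1/k_eq = 1/k₁₂ + 1/k₃ → k_eq = 26.58 N/m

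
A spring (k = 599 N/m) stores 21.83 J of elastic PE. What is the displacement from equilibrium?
PE = ½kx² → x = √(2PE/k) = √(2×21.83/599) = 0.27 m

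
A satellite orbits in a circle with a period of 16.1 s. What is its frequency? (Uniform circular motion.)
f = 1/T = 1/16.1 = 0.0621 Hz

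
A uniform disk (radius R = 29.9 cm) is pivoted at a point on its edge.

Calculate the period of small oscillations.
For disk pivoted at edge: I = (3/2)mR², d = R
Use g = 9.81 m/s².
I/m = (3/2)R² = 0.1341 m²; d = R = 0.299 m
T = 2π√((3/2)R²/(gR)) = 2π√(3R/(2g)) = 1.343 s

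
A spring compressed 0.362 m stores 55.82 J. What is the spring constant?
PE = ½kx² → k = 2PE/x² = 2×55.82/0.362² = 851.9 N/m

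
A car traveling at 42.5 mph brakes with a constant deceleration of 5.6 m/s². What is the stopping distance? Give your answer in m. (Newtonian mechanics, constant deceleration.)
d = v₀² / (2a) (with unit conversion) = 32.23 m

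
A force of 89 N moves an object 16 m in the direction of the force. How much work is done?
W = Fd = 89×16 = 1424.0 J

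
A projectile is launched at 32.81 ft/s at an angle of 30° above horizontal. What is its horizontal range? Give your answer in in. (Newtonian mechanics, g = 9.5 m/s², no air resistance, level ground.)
R = v₀² sin(2θ) / g (with unit conversion) = 358.9 in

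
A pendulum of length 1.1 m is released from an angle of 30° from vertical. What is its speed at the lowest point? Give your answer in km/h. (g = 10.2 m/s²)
h = L(1 − cosθ) = 1.1×(1 − cos30°) = 0.1474 m
v = √(2gh) = √(2×10.2×0.1474) = 1.734 m/s = 6.242 km/h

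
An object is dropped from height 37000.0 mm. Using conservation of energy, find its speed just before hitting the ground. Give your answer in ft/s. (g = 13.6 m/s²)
mgh = ½mv² → v = √(2gh) = √(2×13.6×37) = 31.72 m/s = 104.1 ft/s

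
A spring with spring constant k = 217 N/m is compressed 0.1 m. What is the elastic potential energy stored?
PE = ½kx² = ½×217×0.1² = 1.085 J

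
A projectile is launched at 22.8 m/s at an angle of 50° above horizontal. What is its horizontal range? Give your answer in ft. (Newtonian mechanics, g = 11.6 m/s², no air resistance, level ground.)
R = v₀² sin(2θ) / g (with unit conversion) = 144.8 ft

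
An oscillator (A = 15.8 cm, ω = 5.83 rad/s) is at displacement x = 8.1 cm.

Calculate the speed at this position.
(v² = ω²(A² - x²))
v = ω√(A² − x²) = 5.83×√(0.158² − 0.081²) = 0.7909 m/s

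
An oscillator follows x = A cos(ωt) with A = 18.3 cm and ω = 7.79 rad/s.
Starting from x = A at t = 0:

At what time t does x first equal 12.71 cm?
cos(ωt) = x/A = 12.71/18.3 = 0.6945
ωt = arccos(0.6945) = 0.803 rad
t = 0.803/7.79 = 0.1031 s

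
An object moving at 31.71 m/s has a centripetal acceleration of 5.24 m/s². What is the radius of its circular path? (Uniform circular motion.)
r = v²/a_c = 31.71²/5.24 = 191.89 m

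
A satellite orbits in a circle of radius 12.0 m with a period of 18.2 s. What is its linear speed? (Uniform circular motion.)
v = 2πr/T = 2π×12.0/18.2 = 4.14 m/s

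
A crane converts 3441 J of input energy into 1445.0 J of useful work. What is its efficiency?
η = W_out/W_in = 1445.0/3441 = 0.4199 = 41.99%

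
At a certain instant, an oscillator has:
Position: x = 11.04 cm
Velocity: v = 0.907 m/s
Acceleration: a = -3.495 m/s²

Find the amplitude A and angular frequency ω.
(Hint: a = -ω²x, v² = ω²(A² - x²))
a = −ω²x → ω = √(|a|/x) = √(3.495/0.1104) = 5.627 rad/s
v² = ω²(A² − x²) → A = √(x² + v²/ω²) = √(0.1104² + 0.907²/5.627²) = 0.1954 m = 19.54 cm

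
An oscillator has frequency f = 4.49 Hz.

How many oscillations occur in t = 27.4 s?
n = f×t = 4.49×27.4 = 123 oscillations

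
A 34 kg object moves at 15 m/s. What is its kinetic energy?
KE = ½mv² = ½×34×15² = 3825.0 J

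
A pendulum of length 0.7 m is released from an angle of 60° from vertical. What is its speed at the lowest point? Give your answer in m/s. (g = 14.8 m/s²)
h = L(1 − cosθ) = 0.7×(1 − cos60°) = 0.35 m
v = √(2gh) = √(2×14.8×0.35) = 3.219 m/s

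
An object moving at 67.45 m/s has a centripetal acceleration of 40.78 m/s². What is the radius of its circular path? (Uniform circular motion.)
r = v²/a_c = 67.45²/40.78 = 111.56 m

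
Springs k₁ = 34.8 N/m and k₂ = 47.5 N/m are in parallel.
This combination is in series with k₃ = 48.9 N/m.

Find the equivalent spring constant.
k₁₂ = k₁ + k₂ = 82.3 N/m (parallel)
1/k_eq = 1/k₁₂ + 1/k₃ → k_eq = 30.67 N/m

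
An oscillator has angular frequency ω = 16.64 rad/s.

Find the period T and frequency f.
T = 2π/ω = 2π/16.64 = 0.3776 s; f = ω/2π = 2.648 Hz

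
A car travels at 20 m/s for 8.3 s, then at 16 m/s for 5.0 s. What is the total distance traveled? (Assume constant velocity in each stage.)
d₁ = v₁t₁ = 20 × 8.3 = 166 m
d₂ = v₂t₂ = 16 × 5.0 = 80 m
d_total = 166 + 80 = 246.0 m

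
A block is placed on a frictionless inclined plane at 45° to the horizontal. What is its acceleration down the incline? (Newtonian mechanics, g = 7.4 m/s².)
a = g sin(θ) = 7.4 × sin(45°) = 7.4 × 0.7071 = 5.23 m/s²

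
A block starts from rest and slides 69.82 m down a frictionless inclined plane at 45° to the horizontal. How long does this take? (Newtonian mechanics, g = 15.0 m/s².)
a = g sin(θ) = 15.0 × sin(45°) = 10.61 m/s²
t = √(2d/a) = √(2 × 69.82 / 10.61) = 3.63 s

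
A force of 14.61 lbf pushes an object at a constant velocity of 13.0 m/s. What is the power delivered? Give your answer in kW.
P = Fv = 64.99 N × 13 m/s = 844.9 W = 0.8449 kW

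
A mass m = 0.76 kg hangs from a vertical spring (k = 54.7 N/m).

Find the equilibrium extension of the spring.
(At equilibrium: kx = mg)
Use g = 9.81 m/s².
x_eq = mg/k = 0.76×9.81/54.7 = 0.1363 m = 13.63 cm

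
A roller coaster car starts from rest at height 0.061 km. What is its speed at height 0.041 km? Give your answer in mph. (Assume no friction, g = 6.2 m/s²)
mgh₁ = ½mv₂² + mgh₂ → v₂ = √(2g(h₁−h₂)) = √(2×6.2×(61−41)) = 15.75 m/s = 35.23 mph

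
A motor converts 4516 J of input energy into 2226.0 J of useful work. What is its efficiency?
η = W_out/W_in = 2226.0/4516 = 0.4929 = 49.29%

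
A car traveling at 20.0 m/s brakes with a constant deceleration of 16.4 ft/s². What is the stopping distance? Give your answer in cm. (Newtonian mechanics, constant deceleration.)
d = v₀² / (2a) (with unit conversion) = 4001.0 cm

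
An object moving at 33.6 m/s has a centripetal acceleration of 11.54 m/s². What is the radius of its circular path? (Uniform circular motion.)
r = v²/a_c = 33.6²/11.54 = 97.83 m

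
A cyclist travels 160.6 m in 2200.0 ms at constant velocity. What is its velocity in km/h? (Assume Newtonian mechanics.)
v = d/t (with unit conversion) = 262.8 km/h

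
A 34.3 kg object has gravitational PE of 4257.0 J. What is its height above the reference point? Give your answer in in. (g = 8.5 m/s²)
PE = mgh → h = PE/(mg) = 4257 J / (34.3 kg × 8.5 m/s²) = 14.6 m = 574.9 in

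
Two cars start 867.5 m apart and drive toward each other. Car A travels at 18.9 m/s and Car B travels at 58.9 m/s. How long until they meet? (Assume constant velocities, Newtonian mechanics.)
Combined speed: v_combined = 18.9 + 58.9 = 77.8 m/s
Time to meet: t = d/77.8 = 867.5/77.8 = 11.15 s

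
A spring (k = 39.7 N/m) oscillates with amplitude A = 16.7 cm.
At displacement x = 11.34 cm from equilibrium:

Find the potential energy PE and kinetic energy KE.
E_total = ½kA² = ½×39.7×(0.167)² = 0.5536 J
PE = ½kx² = ½×39.7×(0.1134)² = 0.2553 J
KE = E_total − PE = 0.2983 J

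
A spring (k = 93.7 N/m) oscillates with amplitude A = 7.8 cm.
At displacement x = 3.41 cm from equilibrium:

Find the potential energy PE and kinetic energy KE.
E_total = ½kA² = ½×93.7×(0.078)² = 0.285 J
PE = ½kx² = ½×93.7×(0.0341)² = 0.05448 J
KE = E_total − PE = 0.2306 J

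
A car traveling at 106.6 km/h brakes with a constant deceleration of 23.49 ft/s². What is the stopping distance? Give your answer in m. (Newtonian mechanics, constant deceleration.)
d = v₀² / (2a) (with unit conversion) = 61.23 m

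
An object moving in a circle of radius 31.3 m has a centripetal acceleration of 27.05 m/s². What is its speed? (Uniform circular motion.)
v = √(a_c × r) = √(27.05 × 31.3) = 29.1 m/s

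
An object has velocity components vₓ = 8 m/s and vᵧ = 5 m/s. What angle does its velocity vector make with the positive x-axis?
θ = arctan(vᵧ/vₓ) = arctan(5/8) = 32.01°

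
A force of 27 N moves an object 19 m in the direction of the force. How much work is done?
W = Fd = 27×19 = 513.0 J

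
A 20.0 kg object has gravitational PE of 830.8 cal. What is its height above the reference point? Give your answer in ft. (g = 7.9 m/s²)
PE = mgh → h = PE/(mg) = 3476 J / (20 kg × 7.9 m/s²) = 22 m = 72.18 ft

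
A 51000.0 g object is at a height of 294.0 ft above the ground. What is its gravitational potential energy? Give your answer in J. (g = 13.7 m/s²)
PE = mgh = 51 kg × 13.7 m/s² × 89.61 m = 6.261e+04 J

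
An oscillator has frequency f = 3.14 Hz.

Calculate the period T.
T = 1/f = 1/3.14 = 0.3185 s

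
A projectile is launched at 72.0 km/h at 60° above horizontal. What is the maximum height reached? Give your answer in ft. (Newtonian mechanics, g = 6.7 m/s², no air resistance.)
H = v₀²sin²(θ)/(2g) (with unit conversion) = 73.45 ft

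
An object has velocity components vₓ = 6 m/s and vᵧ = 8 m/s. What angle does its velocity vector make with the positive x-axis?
θ = arctan(vᵧ/vₓ) = arctan(8/6) = 53.13°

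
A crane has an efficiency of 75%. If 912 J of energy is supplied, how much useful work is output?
W_out = η × W_in = 0.75 × 912 = 684.0 J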